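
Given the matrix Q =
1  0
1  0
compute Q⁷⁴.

Q² = Q (a projection; rank 1, trace 1), so Q⁷⁴ = Q.

[[1, 0], [1, 0]]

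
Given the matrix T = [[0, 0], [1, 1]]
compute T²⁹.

[[0, 0], [1, 1]]

T² = T (a projection; rank 1, trace 1), so T²⁹ = T.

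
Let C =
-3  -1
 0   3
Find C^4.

C^2 = [[9, 0], [0, 9]]
C^3 = [[-27, -9], [0, 27]]
C^4 = [[81, 0], [0, 81]]

[[81, 0], [0, 81]]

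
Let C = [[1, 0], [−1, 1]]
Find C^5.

[[1, 0], [−5, 1]]

C = I + N where N = [[0, 0], [−1, 0]] is strictly lower-triangular, so N^2 = 0.
(I + N)^5 = I + 5·N = [[1, 0], [−5, 1]].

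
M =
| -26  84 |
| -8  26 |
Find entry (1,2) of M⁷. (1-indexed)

tr M = 0 and det M = -4, so the characteristic polynomial is λ² − (0)λ + (-4) with roots 2 and -2.
Eigenvectors give P = [[-3, 7], [-1, 2]] with P⁻¹ = [[2, -7], [1, -3]], and M = P·diag(2, -2)·P⁻¹.
Then M⁷ = P·diag(128, -128)·P⁻¹ = [[-384, -896], [-128, -256]] · [[2, -7], [1, -3]] = [[-1664, 5376], [-512, 1664]].

5376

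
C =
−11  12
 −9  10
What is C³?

[[−35, 36], [−27, 28]]

tr C = −1 and det C = −2, so the characteristic polynomial is λ² − (−1)λ + (−2) with roots −2 and 1.
Eigenvectors give P = [[4, 1], [3, 1]] with P⁻¹ = [[1, −1], [−3, 4]], and C = P·diag(−2, 1)·P⁻¹.
Then C³ = P·diag(−8, 1)·P⁻¹ = [[−32, 1], [−24, 1]] · [[1, −1], [−3, 4]] = [[−35, 36], [−27, 28]].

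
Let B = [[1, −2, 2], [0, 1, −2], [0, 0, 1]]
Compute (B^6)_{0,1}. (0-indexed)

B = I + N where N = [[0, −2, 2], [0, 0, −2], [0, 0, 0]] is strictly upper-triangular, so N^3 = 0.
(I + N)^6 = I + 6·N + 15·N^2 = [[1, −12, 72], [0, 1, −12], [0, 0, 1]].

−12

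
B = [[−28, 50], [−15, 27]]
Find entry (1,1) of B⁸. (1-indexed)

tr B = −1 and det B = −6, so the characteristic polynomial is λ² − (−1)λ + (−6) with roots −3 and 2.
Eigenvectors give P = [[−2, 5], [−1, 3]] with P⁻¹ = [[−3, 5], [−1, 2]], and B = P·diag(−3, 2)·P⁻¹.
Then B⁸ = P·diag(6561, 256)·P⁻¹ = [[−13122, 1280], [−6561, 768]] · [[−3, 5], [−1, 2]] = [[38086, −63050], [18915, −31269]].

38086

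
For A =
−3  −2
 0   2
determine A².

[[9, 2], [0, 4]]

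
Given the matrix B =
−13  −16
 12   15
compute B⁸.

[[−19679, −26240], [19680, 26241]]

tr B = 2 and det B = −3, so the characteristic polynomial is λ² − (2)λ + (−3) with roots −1 and 3.
Eigenvectors give P = [[4, −1], [−3, 1]] with P⁻¹ = [[1, 1], [3, 4]], and B = P·diag(−1, 3)·P⁻¹.
Then B⁸ = P·diag(1, 6561)·P⁻¹ = [[4, −6561], [−3, 6561]] · [[1, 1], [3, 4]] = [[−19679, −26240], [19680, 26241]].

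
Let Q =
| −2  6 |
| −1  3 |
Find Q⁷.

Q² = Q (a projection; rank 1, trace 1), so Q⁷ = Q.

[[−2, 6], [−1, 3]]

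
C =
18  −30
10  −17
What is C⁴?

[[276, −390], [130, −179]]

tr C = 1 and det C = −6, so the characteristic polynomial is λ² − (1)λ + (−6) with roots 3 and −2.
Eigenvectors give P = [[2, −3], [1, −2]] with P⁻¹ = [[2, −3], [1, −2]], and C = P·diag(3, −2)·P⁻¹.
Then C⁴ = P·diag(81, 16)·P⁻¹ = [[162, −48], [81, −32]] · [[2, −3], [1, −2]] = [[276, −390], [130, −179]].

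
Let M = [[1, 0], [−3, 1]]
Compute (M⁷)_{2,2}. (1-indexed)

M = I + N where N = [[0, 0], [−3, 0]] is strictly lower-triangular, so N² = 0.
(I + N)⁷ = I + 7·N = [[1, 0], [−21, 1]].

1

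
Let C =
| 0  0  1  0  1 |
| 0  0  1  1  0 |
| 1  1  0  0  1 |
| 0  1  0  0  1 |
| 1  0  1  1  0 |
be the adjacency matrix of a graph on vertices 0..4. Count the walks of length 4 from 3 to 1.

The number of length-4 walks from vertex 3 to vertex 1 is entry (3,1) of C⁴, where C is the adjacency matrix.
C² = [[2, 1, 1, 1, 1], [1, 2, 0, 0, 2], [1, 0, 3, 2, 1], [1, 0, 2, 2, 0], [1, 2, 1, 0, 3]]
C³ = [[2, 2, 4, 2, 4], [2, 0, 5, 4, 1], [4, 5, 2, 1, 6], [2, 4, 1, 0, 5], [4, 1, 6, 5, 2]]
C⁴ = [[8, 6, 8, 6, 8], [6, 9, 3, 1, 11], [8, 3, 15, 11, 7], [6, 1, 11, 9, 3], [8, 11, 7, 3, 15]]

1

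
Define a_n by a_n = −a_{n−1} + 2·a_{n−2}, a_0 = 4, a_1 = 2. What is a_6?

46

With companion matrix C = [[−1, 2], [1, 0]], [a_n, a_{n−1}]ᵀ = C·[a_{n−1}, a_{n−2}]ᵀ, so [a_6, a_5]ᵀ = C⁵·[a_1, a_0]ᵀ.
C⁵ = [[−21, 22], [11, −10]], giving [a_6, a_5]ᵀ = [[46], [−18]].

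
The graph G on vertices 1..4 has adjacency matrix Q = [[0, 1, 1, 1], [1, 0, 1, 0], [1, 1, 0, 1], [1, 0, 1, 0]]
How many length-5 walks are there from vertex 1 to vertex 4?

29

The number of length-5 walks from vertex 1 to vertex 4 is entry (1,4) of Q^5, where Q is the adjacency matrix.
Q^2 = [[3, 1, 2, 1], [1, 2, 1, 2], [2, 1, 3, 1], [1, 2, 1, 2]]
Q^3 = [[4, 5, 5, 5], [5, 2, 5, 2], [5, 5, 4, 5], [5, 2, 5, 2]]
Q^4 = [[15, 9, 14, 9], [9, 10, 9, 10], [14, 9, 15, 9], [9, 10, 9, 10]]
Q^5 = [[32, 29, 33, 29], [29, 18, 29, 18], [33, 29, 32, 29], [29, 18, 29, 18]]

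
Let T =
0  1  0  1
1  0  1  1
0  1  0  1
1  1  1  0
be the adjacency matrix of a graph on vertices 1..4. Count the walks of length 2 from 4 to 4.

The number of length-2 walks from vertex 4 to vertex 4 is entry (4,4) of T^2, where T is the adjacency matrix.
T^2 = [[2, 1, 2, 1], [1, 3, 1, 2], [2, 1, 2, 1], [1, 2, 1, 3]]

3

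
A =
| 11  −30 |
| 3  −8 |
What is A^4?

[[151, −450], [45, −134]]

tr A = 3 and det A = 2, so the characteristic polynomial is λ² − (3)λ + (2) with roots 2 and 1.
Eigenvectors give P = [[10, −3], [3, −1]] with P⁻¹ = [[1, −3], [3, −10]], and A = P·diag(2, 1)·P⁻¹.
Then A^4 = P·diag(16, 1)·P⁻¹ = [[160, −3], [48, −1]] · [[1, −3], [3, −10]] = [[151, −450], [45, −134]].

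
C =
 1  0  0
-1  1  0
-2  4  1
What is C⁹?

[[1, 0, 0], [-9, 1, 0], [-162, 36, 1]]

C = I + N where N = [[0, 0, 0], [-1, 0, 0], [-2, 4, 0]] is strictly lower-triangular, so N³ = 0.
(I + N)⁹ = I + 9·N + 36·N² = [[1, 0, 0], [-9, 1, 0], [-162, 36, 1]].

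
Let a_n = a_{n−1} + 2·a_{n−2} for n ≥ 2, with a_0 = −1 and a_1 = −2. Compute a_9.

−512

With companion matrix B = [[1, 2], [1, 0]], [a_n, a_{n−1}]ᵀ = B·[a_{n−1}, a_{n−2}]ᵀ, so [a_9, a_8]ᵀ = B⁸·[a_1, a_0]ᵀ.
B⁸ = [[171, 170], [85, 86]], giving [a_9, a_8]ᵀ = [[−512], [−256]].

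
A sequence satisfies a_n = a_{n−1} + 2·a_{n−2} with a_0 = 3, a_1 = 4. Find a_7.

With companion matrix B = [[1, 2], [1, 0]], [a_n, a_{n−1}]ᵀ = B·[a_{n−1}, a_{n−2}]ᵀ, so [a_7, a_6]ᵀ = B⁶·[a_1, a_0]ᵀ.
B⁶ = [[43, 42], [21, 22]], giving [a_7, a_6]ᵀ = [[298], [150]].

298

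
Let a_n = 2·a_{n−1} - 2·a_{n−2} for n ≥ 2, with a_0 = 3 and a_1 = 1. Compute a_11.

With companion matrix B = [[2, -2], [1, 0]], [a_n, a_{n−1}]ᵀ = B·[a_{n−1}, a_{n−2}]ᵀ, so [a_11, a_10]ᵀ = B¹⁰·[a_1, a_0]ᵀ.
B¹⁰ = [[32, -64], [32, -32]], giving [a_11, a_10]ᵀ = [[-160], [-64]].

-160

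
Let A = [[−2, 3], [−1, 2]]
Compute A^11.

A² = I (check: tr A = 0 and det A = −1), so A^11 = A since 11 is odd.

[[−2, 3], [−1, 2]]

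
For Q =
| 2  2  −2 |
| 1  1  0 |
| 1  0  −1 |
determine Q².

[[4, 6, −2], [3, 3, −2], [1, 2, −1]]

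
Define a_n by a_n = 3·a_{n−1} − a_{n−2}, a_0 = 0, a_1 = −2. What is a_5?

−110

With companion matrix B = [[3, −1], [1, 0]], [a_n, a_{n−1}]ᵀ = B·[a_{n−1}, a_{n−2}]ᵀ, so [a_5, a_4]ᵀ = B⁴·[a_1, a_0]ᵀ.
B⁴ = [[55, −21], [21, −8]], giving [a_5, a_4]ᵀ = [[−110], [−42]].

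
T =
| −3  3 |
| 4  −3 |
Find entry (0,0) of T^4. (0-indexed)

873

T^2 = [[21, −18], [−24, 21]]
T^3 = [[−135, 117], [156, −135]]
T^4 = [[873, −756], [−1008, 873]]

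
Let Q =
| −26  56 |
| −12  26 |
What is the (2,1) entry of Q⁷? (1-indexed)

tr Q = 0 and det Q = −4, so the characteristic polynomial is λ² − (0)λ + (−4) with roots −2 and 2.
Eigenvectors give P = [[−7, −2], [−3, −1]] with P⁻¹ = [[−1, 2], [3, −7]], and Q = P·diag(−2, 2)·P⁻¹.
Then Q⁷ = P·diag(−128, 128)·P⁻¹ = [[896, −256], [384, −128]] · [[−1, 2], [3, −7]] = [[−1664, 3584], [−768, 1664]].

−768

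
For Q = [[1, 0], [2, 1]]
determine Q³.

[[1, 0], [6, 1]]

Q = I + N where N = [[0, 0], [2, 0]] is strictly lower-triangular, so N² = 0.
(I + N)³ = I + 3·N = [[1, 0], [6, 1]].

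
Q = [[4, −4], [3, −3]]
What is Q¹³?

[[4, −4], [3, −3]]

Q² = Q (a projection; rank 1, trace 1), so Q¹³ = Q.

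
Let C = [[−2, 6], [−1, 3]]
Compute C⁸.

[[−2, 6], [−1, 3]]

C² = C (a projection; rank 1, trace 1), so C⁸ = C.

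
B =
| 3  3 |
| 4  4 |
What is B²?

[[21, 21], [28, 28]]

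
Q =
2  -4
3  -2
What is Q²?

[[-8, 0], [0, -8]]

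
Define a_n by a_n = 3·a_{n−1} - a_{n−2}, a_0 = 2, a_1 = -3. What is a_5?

With companion matrix A = [[3, -1], [1, 0]], [a_n, a_{n−1}]ᵀ = A·[a_{n−1}, a_{n−2}]ᵀ, so [a_5, a_4]ᵀ = A⁴·[a_1, a_0]ᵀ.
A⁴ = [[55, -21], [21, -8]], giving [a_5, a_4]ᵀ = [[-207], [-79]].

-207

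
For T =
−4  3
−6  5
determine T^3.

[[−10, 9], [−18, 17]]

tr T = 1 and det T = −2, so the characteristic polynomial is λ² − (1)λ + (−2) with roots 2 and −1.
Eigenvectors give P = [[−1, 1], [−2, 1]] with P⁻¹ = [[1, −1], [2, −1]], and T = P·diag(2, −1)·P⁻¹.
Then T^3 = P·diag(8, −1)·P⁻¹ = [[−8, −1], [−16, −1]] · [[1, −1], [2, −1]] = [[−10, 9], [−18, 17]].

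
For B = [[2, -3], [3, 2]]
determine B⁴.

B² = [[-5, -12], [12, -5]]
B³ = [[-46, -9], [9, -46]]
B⁴ = [[-119, 120], [-120, -119]]

[[-119, 120], [-120, -119]]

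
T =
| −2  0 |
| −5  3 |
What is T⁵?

tr T = 1 and det T = −6, so the characteristic polynomial is λ² − (1)λ + (−6) with roots 3 and −2.
Eigenvectors give P = [[0, 1], [−1, 1]] with P⁻¹ = [[1, −1], [1, 0]], and T = P·diag(3, −2)·P⁻¹.
Then T⁵ = P·diag(243, −32)·P⁻¹ = [[0, −32], [−243, −32]] · [[1, −1], [1, 0]] = [[−32, 0], [−275, 243]].

[[−32, 0], [−275, 243]]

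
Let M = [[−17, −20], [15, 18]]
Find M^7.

tr M = 1 and det M = −6, so the characteristic polynomial is λ² − (1)λ + (−6) with roots −2 and 3.
Eigenvectors give P = [[4, −1], [−3, 1]] with P⁻¹ = [[1, 1], [3, 4]], and M = P·diag(−2, 3)·P⁻¹.
Then M^7 = P·diag(−128, 2187)·P⁻¹ = [[−512, −2187], [384, 2187]] · [[1, 1], [3, 4]] = [[−7073, −9260], [6945, 9132]].

[[−7073, −9260], [6945, 9132]]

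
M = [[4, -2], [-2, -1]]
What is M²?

[[20, -6], [-6, 5]]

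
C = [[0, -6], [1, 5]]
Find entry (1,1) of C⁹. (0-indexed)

tr C = 5 and det C = 6, so the characteristic polynomial is λ² − (5)λ + (6) with roots 2 and 3.
Eigenvectors give P = [[-3, -2], [1, 1]] with P⁻¹ = [[-1, -2], [1, 3]], and C = P·diag(2, 3)·P⁻¹.
Then C⁹ = P·diag(512, 19683)·P⁻¹ = [[-1536, -39366], [512, 19683]] · [[-1, -2], [1, 3]] = [[-37830, -115026], [19171, 58025]].

58025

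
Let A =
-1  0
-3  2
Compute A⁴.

tr A = 1 and det A = -2, so the characteristic polynomial is λ² − (1)λ + (-2) with roots 2 and -1.
Eigenvectors give P = [[0, 1], [-1, 1]] with P⁻¹ = [[1, -1], [1, 0]], and A = P·diag(2, -1)·P⁻¹.
Then A⁴ = P·diag(16, 1)·P⁻¹ = [[0, 1], [-16, 1]] · [[1, -1], [1, 0]] = [[1, 0], [-15, 16]].

[[1, 0], [-15, 16]]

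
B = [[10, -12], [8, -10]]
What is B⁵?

tr B = 0 and det B = -4, so the characteristic polynomial is λ² − (0)λ + (-4) with roots 2 and -2.
Eigenvectors give P = [[-3, -1], [-2, -1]] with P⁻¹ = [[-1, 1], [2, -3]], and B = P·diag(2, -2)·P⁻¹.
Then B⁵ = P·diag(32, -32)·P⁻¹ = [[-96, 32], [-64, 32]] · [[-1, 1], [2, -3]] = [[160, -192], [128, -160]].

[[160, -192], [128, -160]]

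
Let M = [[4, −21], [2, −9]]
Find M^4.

tr M = −5 and det M = 6, so the characteristic polynomial is λ² − (−5)λ + (6) with roots −2 and −3.
Eigenvectors give P = [[7, −3], [2, −1]] with P⁻¹ = [[1, −3], [2, −7]], and M = P·diag(−2, −3)·P⁻¹.
Then M^4 = P·diag(16, 81)·P⁻¹ = [[112, −243], [32, −81]] · [[1, −3], [2, −7]] = [[−374, 1365], [−130, 471]].

[[−374, 1365], [−130, 471]]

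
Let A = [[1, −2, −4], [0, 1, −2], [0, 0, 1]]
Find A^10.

[[1, −20, 140], [0, 1, −20], [0, 0, 1]]

A = I + N where N = [[0, −2, −4], [0, 0, −2], [0, 0, 0]] is strictly upper-triangular, so N^3 = 0.
(I + N)^10 = I + 10·N + 45·N^2 = [[1, −20, 140], [0, 1, −20], [0, 0, 1]].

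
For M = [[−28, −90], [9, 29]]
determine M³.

[[−82, −270], [27, 89]]

tr M = 1 and det M = −2, so the characteristic polynomial is λ² − (1)λ + (−2) with roots 2 and −1.
Eigenvectors give P = [[−3, 10], [1, −3]] with P⁻¹ = [[3, 10], [1, 3]], and M = P·diag(2, −1)·P⁻¹.
Then M³ = P·diag(8, −1)·P⁻¹ = [[−24, −10], [8, 3]] · [[3, 10], [1, 3]] = [[−82, −270], [27, 89]].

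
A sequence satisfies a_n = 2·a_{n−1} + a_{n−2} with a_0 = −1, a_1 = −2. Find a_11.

With companion matrix C = [[2, 1], [1, 0]], [a_n, a_{n−1}]ᵀ = C·[a_{n−1}, a_{n−2}]ᵀ, so [a_11, a_10]ᵀ = C¹⁰·[a_1, a_0]ᵀ.
C¹⁰ = [[5741, 2378], [2378, 985]], giving [a_11, a_10]ᵀ = [[−13860], [−5741]].

−13860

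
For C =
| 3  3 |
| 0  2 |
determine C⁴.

[[81, 195], [0, 16]]

C² = [[9, 15], [0, 4]]
C³ = [[27, 57], [0, 8]]
C⁴ = [[81, 195], [0, 16]]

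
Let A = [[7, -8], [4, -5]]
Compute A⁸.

[[13121, -13120], [6560, -6559]]

tr A = 2 and det A = -3, so the characteristic polynomial is λ² − (2)λ + (-3) with roots 3 and -1.
Eigenvectors give P = [[2, 1], [1, 1]] with P⁻¹ = [[1, -1], [-1, 2]], and A = P·diag(3, -1)·P⁻¹.
Then A⁸ = P·diag(6561, 1)·P⁻¹ = [[13122, 1], [6561, 1]] · [[1, -1], [-1, 2]] = [[13121, -13120], [6560, -6559]].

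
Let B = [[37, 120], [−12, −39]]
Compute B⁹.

tr B = −2 and det B = −3, so the characteristic polynomial is λ² − (−2)λ + (−3) with roots −3 and 1.
Eigenvectors give P = [[−3, 10], [1, −3]] with P⁻¹ = [[3, 10], [1, 3]], and B = P·diag(−3, 1)·P⁻¹.
Then B⁹ = P·diag(−19683, 1)·P⁻¹ = [[59049, 10], [−19683, −3]] · [[3, 10], [1, 3]] = [[177157, 590520], [−59052, −196839]].

[[177157, 590520], [−59052, −196839]]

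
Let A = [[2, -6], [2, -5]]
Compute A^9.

[[1532, -3066], [1022, -2045]]

tr A = -3 and det A = 2, so the characteristic polynomial is λ² − (-3)λ + (2) with roots -2 and -1.
Eigenvectors give P = [[-3, 2], [-2, 1]] with P⁻¹ = [[1, -2], [2, -3]], and A = P·diag(-2, -1)·P⁻¹.
Then A^9 = P·diag(-512, -1)·P⁻¹ = [[1536, -2], [1024, -1]] · [[1, -2], [2, -3]] = [[1532, -3066], [1022, -2045]].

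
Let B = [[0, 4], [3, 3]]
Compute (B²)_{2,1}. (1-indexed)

9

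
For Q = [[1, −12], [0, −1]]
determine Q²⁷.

[[1, −12], [0, −1]]

Q² = I (check: tr Q = 0 and det Q = −1), so Q²⁷ = Q since 27 is odd.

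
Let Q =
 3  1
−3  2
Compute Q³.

Q² = [[6, 5], [−15, 1]]
Q³ = [[3, 16], [−48, −13]]

[[3, 16], [−48, −13]]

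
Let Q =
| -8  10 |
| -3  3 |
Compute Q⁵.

[[-1298, 2110], [-633, 1023]]

tr Q = -5 and det Q = 6, so the characteristic polynomial is λ² − (-5)λ + (6) with roots -2 and -3.
Eigenvectors give P = [[-5, 2], [-3, 1]] with P⁻¹ = [[1, -2], [3, -5]], and Q = P·diag(-2, -3)·P⁻¹.
Then Q⁵ = P·diag(-32, -243)·P⁻¹ = [[160, -486], [96, -243]] · [[1, -2], [3, -5]] = [[-1298, 2110], [-633, 1023]].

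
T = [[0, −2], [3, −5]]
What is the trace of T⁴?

97

tr T = −5 and det T = 6, so the characteristic polynomial is λ² − (−5)λ + (6) with roots −2 and −3.
Eigenvectors give P = [[1, −2], [1, −3]] with P⁻¹ = [[3, −2], [1, −1]], and T = P·diag(−2, −3)·P⁻¹.
Then T⁴ = P·diag(16, 81)·P⁻¹ = [[16, −162], [16, −243]] · [[3, −2], [1, −1]] = [[−114, 130], [−195, 211]].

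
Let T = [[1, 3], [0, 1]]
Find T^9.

[[1, 27], [0, 1]]

T = I + N where N = [[0, 3], [0, 0]] is strictly upper-triangular, so N^2 = 0.
(I + N)^9 = I + 9·N = [[1, 27], [0, 1]].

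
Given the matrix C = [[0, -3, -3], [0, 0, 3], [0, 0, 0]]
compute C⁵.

C is strictly triangular, hence nilpotent: C³ = 0, so C⁵ = 0.

[[0, 0, 0], [0, 0, 0], [0, 0, 0]]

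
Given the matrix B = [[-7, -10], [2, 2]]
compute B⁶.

[[3389, 6650], [-1330, -2596]]

tr B = -5 and det B = 6, so the characteristic polynomial is λ² − (-5)λ + (6) with roots -2 and -3.
Eigenvectors give P = [[-2, 5], [1, -2]] with P⁻¹ = [[2, 5], [1, 2]], and B = P·diag(-2, -3)·P⁻¹.
Then B⁶ = P·diag(64, 729)·P⁻¹ = [[-128, 3645], [64, -1458]] · [[2, 5], [1, 2]] = [[3389, 6650], [-1330, -2596]].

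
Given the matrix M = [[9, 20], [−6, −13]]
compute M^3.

[[129, 260], [−78, −157]]

tr M = −4 and det M = 3, so the characteristic polynomial is λ² − (−4)λ + (3) with roots −3 and −1.
Eigenvectors give P = [[5, −2], [−3, 1]] with P⁻¹ = [[−1, −2], [−3, −5]], and M = P·diag(−3, −1)·P⁻¹.
Then M^3 = P·diag(−27, −1)·P⁻¹ = [[−135, 2], [81, −1]] · [[−1, −2], [−3, −5]] = [[129, 260], [−78, −157]].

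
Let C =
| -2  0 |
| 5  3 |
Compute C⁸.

[[256, 0], [6305, 6561]]

tr C = 1 and det C = -6, so the characteristic polynomial is λ² − (1)λ + (-6) with roots -2 and 3.
Eigenvectors give P = [[-1, 0], [1, 1]] with P⁻¹ = [[-1, 0], [1, 1]], and C = P·diag(-2, 3)·P⁻¹.
Then C⁸ = P·diag(256, 6561)·P⁻¹ = [[-256, 0], [256, 6561]] · [[-1, 0], [1, 1]] = [[256, 0], [6305, 6561]].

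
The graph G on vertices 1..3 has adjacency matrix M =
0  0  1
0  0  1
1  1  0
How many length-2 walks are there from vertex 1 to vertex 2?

The number of length-2 walks from vertex 1 to vertex 2 is entry (1,2) of M², where M is the adjacency matrix.
M² = [[1, 1, 0], [1, 1, 0], [0, 0, 2]]

1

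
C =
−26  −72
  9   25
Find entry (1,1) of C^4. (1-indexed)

tr C = −1 and det C = −2, so the characteristic polynomial is λ² − (−1)λ + (−2) with roots 1 and −2.
Eigenvectors give P = [[8, −3], [−3, 1]] with P⁻¹ = [[−1, −3], [−3, −8]], and C = P·diag(1, −2)·P⁻¹.
Then C^4 = P·diag(1, 16)·P⁻¹ = [[8, −48], [−3, 16]] · [[−1, −3], [−3, −8]] = [[136, 360], [−45, −119]].

136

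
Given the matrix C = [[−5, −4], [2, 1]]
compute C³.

[[−53, −52], [26, 25]]

tr C = −4 and det C = 3, so the characteristic polynomial is λ² − (−4)λ + (3) with roots −3 and −1.
Eigenvectors give P = [[2, −1], [−1, 1]] with P⁻¹ = [[1, 1], [1, 2]], and C = P·diag(−3, −1)·P⁻¹.
Then C³ = P·diag(−27, −1)·P⁻¹ = [[−54, 1], [27, −1]] · [[1, 1], [1, 2]] = [[−53, −52], [26, 25]].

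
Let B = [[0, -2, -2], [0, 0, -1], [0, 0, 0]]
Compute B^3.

B is strictly triangular, hence nilpotent: B^3 = 0, so B^3 = 0.

[[0, 0, 0], [0, 0, 0], [0, 0, 0]]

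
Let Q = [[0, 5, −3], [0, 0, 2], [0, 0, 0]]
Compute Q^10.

Q is strictly triangular, hence nilpotent: Q^3 = 0, so Q^10 = 0.

[[0, 0, 0], [0, 0, 0], [0, 0, 0]]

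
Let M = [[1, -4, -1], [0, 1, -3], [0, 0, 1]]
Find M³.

M = I + N where N = [[0, -4, -1], [0, 0, -3], [0, 0, 0]] is strictly upper-triangular, so N³ = 0.
(I + N)³ = I + 3·N + 3·N² = [[1, -12, 33], [0, 1, -9], [0, 0, 1]].

[[1, -12, 33], [0, 1, -9], [0, 0, 1]]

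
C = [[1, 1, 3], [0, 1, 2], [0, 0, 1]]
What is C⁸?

[[1, 8, 80], [0, 1, 16], [0, 0, 1]]

C = I + N where N = [[0, 1, 3], [0, 0, 2], [0, 0, 0]] is strictly upper-triangular, so N³ = 0.
(I + N)⁸ = I + 8·N + 28·N² = [[1, 8, 80], [0, 1, 16], [0, 0, 1]].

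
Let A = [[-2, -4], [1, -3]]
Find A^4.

[[-100, 100], [-25, -75]]

A^2 = [[0, 20], [-5, 5]]
A^3 = [[20, -60], [15, 5]]
A^4 = [[-100, 100], [-25, -75]]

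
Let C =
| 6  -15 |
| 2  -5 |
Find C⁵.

[[6, -15], [2, -5]]

C² = C (a projection; rank 1, trace 1), so C⁵ = C.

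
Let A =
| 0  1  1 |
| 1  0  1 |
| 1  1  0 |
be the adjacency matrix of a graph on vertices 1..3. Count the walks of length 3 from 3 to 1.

The number of length-3 walks from vertex 3 to vertex 1 is entry (3,1) of A³, where A is the adjacency matrix.
A² = [[2, 1, 1], [1, 2, 1], [1, 1, 2]]
A³ = [[2, 3, 3], [3, 2, 3], [3, 3, 2]]

3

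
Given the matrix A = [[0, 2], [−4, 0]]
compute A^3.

A^2 = [[−8, 0], [0, −8]]
A^3 = [[0, −16], [32, 0]]

[[0, −16], [32, 0]]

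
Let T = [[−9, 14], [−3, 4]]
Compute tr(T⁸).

6817

tr T = −5 and det T = 6, so the characteristic polynomial is λ² − (−5)λ + (6) with roots −3 and −2.
Eigenvectors give P = [[−7, 2], [−3, 1]] with P⁻¹ = [[−1, 2], [−3, 7]], and T = P·diag(−3, −2)·P⁻¹.
Then T⁸ = P·diag(6561, 256)·P⁻¹ = [[−45927, 512], [−19683, 256]] · [[−1, 2], [−3, 7]] = [[44391, −88270], [18915, −37574]].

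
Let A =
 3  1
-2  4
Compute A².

[[7, 7], [-14, 14]]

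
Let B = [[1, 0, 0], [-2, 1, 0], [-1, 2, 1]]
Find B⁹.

[[1, 0, 0], [-18, 1, 0], [-153, 18, 1]]

B = I + N where N = [[0, 0, 0], [-2, 0, 0], [-1, 2, 0]] is strictly lower-triangular, so N³ = 0.
(I + N)⁹ = I + 9·N + 36·N² = [[1, 0, 0], [-18, 1, 0], [-153, 18, 1]].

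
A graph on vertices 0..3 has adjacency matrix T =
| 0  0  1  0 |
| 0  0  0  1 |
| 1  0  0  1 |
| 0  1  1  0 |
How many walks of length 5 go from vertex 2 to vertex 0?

5

The number of length-5 walks from vertex 2 to vertex 0 is entry (2,0) of T⁵, where T is the adjacency matrix.
T² = [[1, 0, 0, 1], [0, 1, 1, 0], [0, 1, 2, 0], [1, 0, 0, 2]]
T³ = [[0, 1, 2, 0], [1, 0, 0, 2], [2, 0, 0, 3], [0, 2, 3, 0]]
T⁴ = [[2, 0, 0, 3], [0, 2, 3, 0], [0, 3, 5, 0], [3, 0, 0, 5]]
T⁵ = [[0, 3, 5, 0], [3, 0, 0, 5], [5, 0, 0, 8], [0, 5, 8, 0]]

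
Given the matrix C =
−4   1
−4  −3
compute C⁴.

C² = [[12, −7], [28, 5]]
C³ = [[−20, 33], [−132, 13]]
C⁴ = [[−52, −119], [476, −171]]

[[−52, −119], [476, −171]]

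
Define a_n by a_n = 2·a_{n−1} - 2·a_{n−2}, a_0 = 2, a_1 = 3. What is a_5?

-12

With companion matrix B = [[2, -2], [1, 0]], [a_n, a_{n−1}]ᵀ = B·[a_{n−1}, a_{n−2}]ᵀ, so [a_5, a_4]ᵀ = B^4·[a_1, a_0]ᵀ.
B^4 = [[-4, 0], [0, -4]], giving [a_5, a_4]ᵀ = [[-12], [-8]].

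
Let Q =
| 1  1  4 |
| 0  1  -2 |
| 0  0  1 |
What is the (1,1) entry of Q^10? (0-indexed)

1

Q = I + N where N = [[0, 1, 4], [0, 0, -2], [0, 0, 0]] is strictly upper-triangular, so N^3 = 0.
(I + N)^10 = I + 10·N + 45·N^2 = [[1, 10, -50], [0, 1, -20], [0, 0, 1]].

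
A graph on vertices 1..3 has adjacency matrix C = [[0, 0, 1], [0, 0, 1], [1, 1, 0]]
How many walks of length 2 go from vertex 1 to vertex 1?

The number of length-2 walks from vertex 1 to vertex 1 is entry (1,1) of C², where C is the adjacency matrix.
C² = [[1, 1, 0], [1, 1, 0], [0, 0, 2]]

1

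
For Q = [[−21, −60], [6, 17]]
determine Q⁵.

tr Q = −4 and det Q = 3, so the characteristic polynomial is λ² − (−4)λ + (3) with roots −1 and −3.
Eigenvectors give P = [[−3, 10], [1, −3]] with P⁻¹ = [[3, 10], [1, 3]], and Q = P·diag(−1, −3)·P⁻¹.
Then Q⁵ = P·diag(−1, −243)·P⁻¹ = [[3, −2430], [−1, 729]] · [[3, 10], [1, 3]] = [[−2421, −7260], [726, 2177]].

[[−2421, −7260], [726, 2177]]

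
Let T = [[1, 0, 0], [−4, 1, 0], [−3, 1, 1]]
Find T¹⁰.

T = I + N where N = [[0, 0, 0], [−4, 0, 0], [−3, 1, 0]] is strictly lower-triangular, so N³ = 0.
(I + N)¹⁰ = I + 10·N + 45·N² = [[1, 0, 0], [−40, 1, 0], [−210, 10, 1]].

[[1, 0, 0], [−40, 1, 0], [−210, 10, 1]]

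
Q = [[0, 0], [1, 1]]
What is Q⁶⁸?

Q² = Q (a projection; rank 1, trace 1), so Q⁶⁸ = Q.

[[0, 0], [1, 1]]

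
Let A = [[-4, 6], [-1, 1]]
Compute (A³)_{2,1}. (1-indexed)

tr A = -3 and det A = 2, so the characteristic polynomial is λ² − (-3)λ + (2) with roots -1 and -2.
Eigenvectors give P = [[-2, -3], [-1, -1]] with P⁻¹ = [[1, -3], [-1, 2]], and A = P·diag(-1, -2)·P⁻¹.
Then A³ = P·diag(-1, -8)·P⁻¹ = [[2, 24], [1, 8]] · [[1, -3], [-1, 2]] = [[-22, 42], [-7, 13]].

-7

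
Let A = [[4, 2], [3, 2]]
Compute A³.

[[124, 68], [102, 56]]

A² = [[22, 12], [18, 10]]
A³ = [[124, 68], [102, 56]]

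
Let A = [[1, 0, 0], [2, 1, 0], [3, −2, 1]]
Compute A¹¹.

A = I + N where N = [[0, 0, 0], [2, 0, 0], [3, −2, 0]] is strictly lower-triangular, so N³ = 0.
(I + N)¹¹ = I + 11·N + 55·N² = [[1, 0, 0], [22, 1, 0], [−187, −22, 1]].

[[1, 0, 0], [22, 1, 0], [−187, −22, 1]]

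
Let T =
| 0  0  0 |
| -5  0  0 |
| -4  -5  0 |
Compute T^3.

T is strictly triangular, hence nilpotent: T^3 = 0, so T^3 = 0.

[[0, 0, 0], [0, 0, 0], [0, 0, 0]]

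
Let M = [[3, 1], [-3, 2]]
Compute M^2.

[[6, 5], [-15, 1]]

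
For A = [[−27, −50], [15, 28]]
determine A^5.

[[−1407, −2750], [825, 1618]]

tr A = 1 and det A = −6, so the characteristic polynomial is λ² − (1)λ + (−6) with roots −2 and 3.
Eigenvectors give P = [[−2, −5], [1, 3]] with P⁻¹ = [[−3, −5], [1, 2]], and A = P·diag(−2, 3)·P⁻¹.
Then A^5 = P·diag(−32, 243)·P⁻¹ = [[64, −1215], [−32, 729]] · [[−3, −5], [1, 2]] = [[−1407, −2750], [825, 1618]].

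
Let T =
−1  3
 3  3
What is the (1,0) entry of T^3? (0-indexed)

T^2 = [[10, 6], [6, 18]]
T^3 = [[8, 48], [48, 72]]

48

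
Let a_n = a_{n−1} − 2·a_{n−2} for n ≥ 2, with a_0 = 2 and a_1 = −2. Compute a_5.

With companion matrix T = [[1, −2], [1, 0]], [a_n, a_{n−1}]ᵀ = T·[a_{n−1}, a_{n−2}]ᵀ, so [a_5, a_4]ᵀ = T^4·[a_1, a_0]ᵀ.
T^4 = [[−1, 6], [−3, 2]], giving [a_5, a_4]ᵀ = [[14], [10]].

14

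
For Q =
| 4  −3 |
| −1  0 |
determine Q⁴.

Q² = [[19, −12], [−4, 3]]
Q³ = [[88, −57], [−19, 12]]
Q⁴ = [[409, −264], [−88, 57]]

[[409, −264], [−88, 57]]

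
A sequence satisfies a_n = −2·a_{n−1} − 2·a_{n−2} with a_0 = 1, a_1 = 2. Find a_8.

With companion matrix Q = [[−2, −2], [1, 0]], [a_n, a_{n−1}]ᵀ = Q·[a_{n−1}, a_{n−2}]ᵀ, so [a_8, a_7]ᵀ = Q⁷·[a_1, a_0]ᵀ.
Q⁷ = [[0, 16], [−8, −16]], giving [a_8, a_7]ᵀ = [[16], [−32]].

16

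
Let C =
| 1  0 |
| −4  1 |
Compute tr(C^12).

C = I + N where N = [[0, 0], [−4, 0]] is strictly lower-triangular, so N^2 = 0.
(I + N)^12 = I + 12·N = [[1, 0], [−48, 1]].

2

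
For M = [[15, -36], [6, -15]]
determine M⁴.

[[81, 0], [0, 81]]

tr M = 0 and det M = -9, so the characteristic polynomial is λ² − (0)λ + (-9) with roots -3 and 3.
Eigenvectors give P = [[-2, 3], [-1, 1]] with P⁻¹ = [[1, -3], [1, -2]], and M = P·diag(-3, 3)·P⁻¹.
Then M⁴ = P·diag(81, 81)·P⁻¹ = [[-162, 243], [-81, 81]] · [[1, -3], [1, -2]] = [[81, 0], [0, 81]].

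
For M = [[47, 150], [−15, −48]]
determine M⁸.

[[−56489, −189150], [18915, 63306]]

tr M = −1 and det M = −6, so the characteristic polynomial is λ² − (−1)λ + (−6) with roots −3 and 2.
Eigenvectors give P = [[3, −10], [−1, 3]] with P⁻¹ = [[−3, −10], [−1, −3]], and M = P·diag(−3, 2)·P⁻¹.
Then M⁸ = P·diag(6561, 256)·P⁻¹ = [[19683, −2560], [−6561, 768]] · [[−3, −10], [−1, −3]] = [[−56489, −189150], [18915, 63306]].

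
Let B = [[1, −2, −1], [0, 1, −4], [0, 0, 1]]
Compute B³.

B = I + N where N = [[0, −2, −1], [0, 0, −4], [0, 0, 0]] is strictly upper-triangular, so N³ = 0.
(I + N)³ = I + 3·N + 3·N² = [[1, −6, 21], [0, 1, −12], [0, 0, 1]].

[[1, −6, 21], [0, 1, −12], [0, 0, 1]]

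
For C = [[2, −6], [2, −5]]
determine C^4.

tr C = −3 and det C = 2, so the characteristic polynomial is λ² − (−3)λ + (2) with roots −1 and −2.
Eigenvectors give P = [[2, −3], [1, −2]] with P⁻¹ = [[2, −3], [1, −2]], and C = P·diag(−1, −2)·P⁻¹.
Then C^4 = P·diag(1, 16)·P⁻¹ = [[2, −48], [1, −32]] · [[2, −3], [1, −2]] = [[−44, 90], [−30, 61]].

[[−44, 90], [−30, 61]]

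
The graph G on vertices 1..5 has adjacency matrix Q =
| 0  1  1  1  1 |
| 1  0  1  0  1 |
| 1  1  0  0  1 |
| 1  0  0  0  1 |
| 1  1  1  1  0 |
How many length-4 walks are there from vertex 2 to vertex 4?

The number of length-4 walks from vertex 2 to vertex 4 is entry (2,4) of Q^4, where Q is the adjacency matrix.
Q^2 = [[4, 2, 2, 1, 3], [2, 3, 2, 2, 2], [2, 2, 3, 2, 2], [1, 2, 2, 2, 1], [3, 2, 2, 1, 4]]
Q^3 = [[8, 9, 9, 7, 9], [9, 6, 7, 4, 9], [9, 7, 6, 4, 9], [7, 4, 4, 2, 7], [9, 9, 9, 7, 8]]
Q^4 = [[34, 26, 26, 17, 33], [26, 25, 24, 18, 26], [26, 24, 25, 18, 26], [17, 18, 18, 14, 17], [33, 26, 26, 17, 34]]

18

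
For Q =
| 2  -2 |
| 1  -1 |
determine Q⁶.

Q² = Q (a projection; rank 1, trace 1), so Q⁶ = Q.

[[2, -2], [1, -1]]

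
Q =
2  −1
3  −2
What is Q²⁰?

[[1, 0], [0, 1]]

Q² = I (check: tr Q = 0 and det Q = −1), so Q²⁰ = I since 20 is even.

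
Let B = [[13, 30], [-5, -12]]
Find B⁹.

tr B = 1 and det B = -6, so the characteristic polynomial is λ² − (1)λ + (-6) with roots -2 and 3.
Eigenvectors give P = [[-2, 3], [1, -1]] with P⁻¹ = [[1, 3], [1, 2]], and B = P·diag(-2, 3)·P⁻¹.
Then B⁹ = P·diag(-512, 19683)·P⁻¹ = [[1024, 59049], [-512, -19683]] · [[1, 3], [1, 2]] = [[60073, 121170], [-20195, -40902]].

[[60073, 121170], [-20195, -40902]]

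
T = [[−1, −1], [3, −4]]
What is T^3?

T^2 = [[−2, 5], [−15, 13]]
T^3 = [[17, −18], [54, −37]]

[[17, −18], [54, −37]]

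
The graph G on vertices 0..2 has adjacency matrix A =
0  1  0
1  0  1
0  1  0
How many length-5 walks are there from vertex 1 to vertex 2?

4

The number of length-5 walks from vertex 1 to vertex 2 is entry (1,2) of A⁵, where A is the adjacency matrix.
A² = [[1, 0, 1], [0, 2, 0], [1, 0, 1]]
A³ = [[0, 2, 0], [2, 0, 2], [0, 2, 0]]
A⁴ = [[2, 0, 2], [0, 4, 0], [2, 0, 2]]
A⁵ = [[0, 4, 0], [4, 0, 4], [0, 4, 0]]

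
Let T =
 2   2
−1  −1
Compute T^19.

T² = T (a projection; rank 1, trace 1), so T^19 = T.

[[2, 2], [−1, −1]]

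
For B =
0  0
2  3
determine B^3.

B^2 = [[0, 0], [6, 9]]
B^3 = [[0, 0], [18, 27]]

[[0, 0], [18, 27]]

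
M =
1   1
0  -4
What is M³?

[[1, 13], [0, -64]]

M² = [[1, -3], [0, 16]]
M³ = [[1, 13], [0, -64]]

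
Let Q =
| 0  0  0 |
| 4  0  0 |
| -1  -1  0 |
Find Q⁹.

[[0, 0, 0], [0, 0, 0], [0, 0, 0]]

Q is strictly triangular, hence nilpotent: Q³ = 0, so Q⁹ = 0.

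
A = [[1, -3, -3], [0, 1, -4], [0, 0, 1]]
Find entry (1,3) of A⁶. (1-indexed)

162

A = I + N where N = [[0, -3, -3], [0, 0, -4], [0, 0, 0]] is strictly upper-triangular, so N³ = 0.
(I + N)⁶ = I + 6·N + 15·N² = [[1, -18, 162], [0, 1, -24], [0, 0, 1]].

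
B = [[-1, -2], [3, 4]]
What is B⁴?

[[-29, -30], [45, 46]]

tr B = 3 and det B = 2, so the characteristic polynomial is λ² − (3)λ + (2) with roots 1 and 2.
Eigenvectors give P = [[1, 2], [-1, -3]] with P⁻¹ = [[3, 2], [-1, -1]], and B = P·diag(1, 2)·P⁻¹.
Then B⁴ = P·diag(1, 16)·P⁻¹ = [[1, 32], [-1, -48]] · [[3, 2], [-1, -1]] = [[-29, -30], [45, 46]].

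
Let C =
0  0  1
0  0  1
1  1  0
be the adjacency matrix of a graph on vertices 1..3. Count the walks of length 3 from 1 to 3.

2

The number of length-3 walks from vertex 1 to vertex 3 is entry (1,3) of C³, where C is the adjacency matrix.
C² = [[1, 1, 0], [1, 1, 0], [0, 0, 2]]
C³ = [[0, 0, 2], [0, 0, 2], [2, 2, 0]]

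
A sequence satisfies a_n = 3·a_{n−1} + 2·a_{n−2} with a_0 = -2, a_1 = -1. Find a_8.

-13331

With companion matrix A = [[3, 2], [1, 0]], [a_n, a_{n−1}]ᵀ = A·[a_{n−1}, a_{n−2}]ᵀ, so [a_8, a_7]ᵀ = A⁷·[a_1, a_0]ᵀ.
A⁷ = [[6279, 3526], [1763, 990]], giving [a_8, a_7]ᵀ = [[-13331], [-3743]].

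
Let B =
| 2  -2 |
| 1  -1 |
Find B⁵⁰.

[[2, -2], [1, -1]]

B² = B (a projection; rank 1, trace 1), so B⁵⁰ = B.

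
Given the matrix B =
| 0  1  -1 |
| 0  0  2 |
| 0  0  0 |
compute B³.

[[0, 0, 0], [0, 0, 0], [0, 0, 0]]

B is strictly triangular, hence nilpotent: B³ = 0, so B³ = 0.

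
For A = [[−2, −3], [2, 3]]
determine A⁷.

A² = A (a projection; rank 1, trace 1), so A⁷ = A.

[[−2, −3], [2, 3]]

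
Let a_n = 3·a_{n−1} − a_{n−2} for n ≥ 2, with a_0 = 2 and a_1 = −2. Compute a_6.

−398

With companion matrix B = [[3, −1], [1, 0]], [a_n, a_{n−1}]ᵀ = B·[a_{n−1}, a_{n−2}]ᵀ, so [a_6, a_5]ᵀ = B⁵·[a_1, a_0]ᵀ.
B⁵ = [[144, −55], [55, −21]], giving [a_6, a_5]ᵀ = [[−398], [−152]].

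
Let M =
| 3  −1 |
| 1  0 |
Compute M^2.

[[8, −3], [3, −1]]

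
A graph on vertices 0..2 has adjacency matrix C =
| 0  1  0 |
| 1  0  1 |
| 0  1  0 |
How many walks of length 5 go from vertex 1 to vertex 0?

4

The number of length-5 walks from vertex 1 to vertex 0 is entry (1,0) of C⁵, where C is the adjacency matrix.
C² = [[1, 0, 1], [0, 2, 0], [1, 0, 1]]
C³ = [[0, 2, 0], [2, 0, 2], [0, 2, 0]]
C⁴ = [[2, 0, 2], [0, 4, 0], [2, 0, 2]]
C⁵ = [[0, 4, 0], [4, 0, 4], [0, 4, 0]]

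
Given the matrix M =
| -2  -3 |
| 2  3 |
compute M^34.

[[-2, -3], [2, 3]]

M² = M (a projection; rank 1, trace 1), so M^34 = M.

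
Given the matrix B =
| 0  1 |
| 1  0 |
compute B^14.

B² = I (check: tr B = 0 and det B = -1), so B^14 = I since 14 is even.

[[1, 0], [0, 1]]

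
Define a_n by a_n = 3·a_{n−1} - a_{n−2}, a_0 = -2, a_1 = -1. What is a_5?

With companion matrix A = [[3, -1], [1, 0]], [a_n, a_{n−1}]ᵀ = A·[a_{n−1}, a_{n−2}]ᵀ, so [a_5, a_4]ᵀ = A^4·[a_1, a_0]ᵀ.
A^4 = [[55, -21], [21, -8]], giving [a_5, a_4]ᵀ = [[-13], [-5]].

-13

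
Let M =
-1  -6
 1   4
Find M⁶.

[[-125, -378], [63, 190]]

tr M = 3 and det M = 2, so the characteristic polynomial is λ² − (3)λ + (2) with roots 1 and 2.
Eigenvectors give P = [[3, -2], [-1, 1]] with P⁻¹ = [[1, 2], [1, 3]], and M = P·diag(1, 2)·P⁻¹.
Then M⁶ = P·diag(1, 64)·P⁻¹ = [[3, -128], [-1, 64]] · [[1, 2], [1, 3]] = [[-125, -378], [63, 190]].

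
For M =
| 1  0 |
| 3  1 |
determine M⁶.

M = I + N where N = [[0, 0], [3, 0]] is strictly lower-triangular, so N² = 0.
(I + N)⁶ = I + 6·N = [[1, 0], [18, 1]].

[[1, 0], [18, 1]]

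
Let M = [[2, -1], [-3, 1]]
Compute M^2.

[[7, -3], [-9, 4]]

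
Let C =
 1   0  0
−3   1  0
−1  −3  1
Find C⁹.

[[1, 0, 0], [−27, 1, 0], [315, −27, 1]]

C = I + N where N = [[0, 0, 0], [−3, 0, 0], [−1, −3, 0]] is strictly lower-triangular, so N³ = 0.
(I + N)⁹ = I + 9·N + 36·N² = [[1, 0, 0], [−27, 1, 0], [315, −27, 1]].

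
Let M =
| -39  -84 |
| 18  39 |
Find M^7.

[[-28431, -61236], [13122, 28431]]

tr M = 0 and det M = -9, so the characteristic polynomial is λ² − (0)λ + (-9) with roots -3 and 3.
Eigenvectors give P = [[7, -2], [-3, 1]] with P⁻¹ = [[1, 2], [3, 7]], and M = P·diag(-3, 3)·P⁻¹.
Then M^7 = P·diag(-2187, 2187)·P⁻¹ = [[-15309, -4374], [6561, 2187]] · [[1, 2], [3, 7]] = [[-28431, -61236], [13122, 28431]].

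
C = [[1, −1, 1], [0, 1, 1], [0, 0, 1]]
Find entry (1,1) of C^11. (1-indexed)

C = I + N where N = [[0, −1, 1], [0, 0, 1], [0, 0, 0]] is strictly upper-triangular, so N^3 = 0.
(I + N)^11 = I + 11·N + 55·N^2 = [[1, −11, −44], [0, 1, 11], [0, 0, 1]].

1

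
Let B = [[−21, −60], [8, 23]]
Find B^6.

tr B = 2 and det B = −3, so the characteristic polynomial is λ² − (2)λ + (−3) with roots −1 and 3.
Eigenvectors give P = [[−3, −5], [1, 2]] with P⁻¹ = [[−2, −5], [1, 3]], and B = P·diag(−1, 3)·P⁻¹.
Then B^6 = P·diag(1, 729)·P⁻¹ = [[−3, −3645], [1, 1458]] · [[−2, −5], [1, 3]] = [[−3639, −10920], [1456, 4369]].

[[−3639, −10920], [1456, 4369]]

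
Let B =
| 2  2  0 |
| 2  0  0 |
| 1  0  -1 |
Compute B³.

B² = [[8, 4, 0], [4, 4, 0], [1, 2, 1]]
B³ = [[24, 16, 0], [16, 8, 0], [7, 2, -1]]

[[24, 16, 0], [16, 8, 0], [7, 2, -1]]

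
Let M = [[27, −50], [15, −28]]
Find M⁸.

tr M = −1 and det M = −6, so the characteristic polynomial is λ² − (−1)λ + (−6) with roots −3 and 2.
Eigenvectors give P = [[−5, −2], [−3, −1]] with P⁻¹ = [[1, −2], [−3, 5]], and M = P·diag(−3, 2)·P⁻¹.
Then M⁸ = P·diag(6561, 256)·P⁻¹ = [[−32805, −512], [−19683, −256]] · [[1, −2], [−3, 5]] = [[−31269, 63050], [−18915, 38086]].

[[−31269, 63050], [−18915, 38086]]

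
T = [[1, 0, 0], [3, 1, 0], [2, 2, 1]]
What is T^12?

T = I + N where N = [[0, 0, 0], [3, 0, 0], [2, 2, 0]] is strictly lower-triangular, so N^3 = 0.
(I + N)^12 = I + 12·N + 66·N^2 = [[1, 0, 0], [36, 1, 0], [420, 24, 1]].

[[1, 0, 0], [36, 1, 0], [420, 24, 1]]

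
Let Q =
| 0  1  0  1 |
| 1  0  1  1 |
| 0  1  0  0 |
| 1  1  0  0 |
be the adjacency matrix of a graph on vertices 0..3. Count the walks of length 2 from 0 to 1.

1

The number of length-2 walks from vertex 0 to vertex 1 is entry (0,1) of Q², where Q is the adjacency matrix.
Q² = [[2, 1, 1, 1], [1, 3, 0, 1], [1, 0, 1, 1], [1, 1, 1, 2]]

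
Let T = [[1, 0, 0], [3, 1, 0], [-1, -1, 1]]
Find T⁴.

[[1, 0, 0], [12, 1, 0], [-22, -4, 1]]

T = I + N where N = [[0, 0, 0], [3, 0, 0], [-1, -1, 0]] is strictly lower-triangular, so N³ = 0.
(I + N)⁴ = I + 4·N + 6·N² = [[1, 0, 0], [12, 1, 0], [-22, -4, 1]].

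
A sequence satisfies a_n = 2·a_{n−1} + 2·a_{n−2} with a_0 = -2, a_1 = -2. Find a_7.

-1136

With companion matrix M = [[2, 2], [1, 0]], [a_n, a_{n−1}]ᵀ = M·[a_{n−1}, a_{n−2}]ᵀ, so [a_7, a_6]ᵀ = M^6·[a_1, a_0]ᵀ.
M^6 = [[328, 240], [120, 88]], giving [a_7, a_6]ᵀ = [[-1136], [-416]].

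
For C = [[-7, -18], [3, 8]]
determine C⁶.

tr C = 1 and det C = -2, so the characteristic polynomial is λ² − (1)λ + (-2) with roots -1 and 2.
Eigenvectors give P = [[-3, -2], [1, 1]] with P⁻¹ = [[-1, -2], [1, 3]], and C = P·diag(-1, 2)·P⁻¹.
Then C⁶ = P·diag(1, 64)·P⁻¹ = [[-3, -128], [1, 64]] · [[-1, -2], [1, 3]] = [[-125, -378], [63, 190]].

[[-125, -378], [63, 190]]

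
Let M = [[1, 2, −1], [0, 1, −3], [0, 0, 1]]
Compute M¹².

M = I + N where N = [[0, 2, −1], [0, 0, −3], [0, 0, 0]] is strictly upper-triangular, so N³ = 0.
(I + N)¹² = I + 12·N + 66·N² = [[1, 24, −408], [0, 1, −36], [0, 0, 1]].

[[1, 24, −408], [0, 1, −36], [0, 0, 1]]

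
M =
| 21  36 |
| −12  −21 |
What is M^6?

[[729, 0], [0, 729]]

tr M = 0 and det M = −9, so the characteristic polynomial is λ² − (0)λ + (−9) with roots 3 and −3.
Eigenvectors give P = [[−2, −3], [1, 2]] with P⁻¹ = [[−2, −3], [1, 2]], and M = P·diag(3, −3)·P⁻¹.
Then M^6 = P·diag(729, 729)·P⁻¹ = [[−1458, −2187], [729, 1458]] · [[−2, −3], [1, 2]] = [[729, 0], [0, 729]].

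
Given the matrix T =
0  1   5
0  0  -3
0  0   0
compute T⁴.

[[0, 0, 0], [0, 0, 0], [0, 0, 0]]

T is strictly triangular, hence nilpotent: T³ = 0, so T⁴ = 0.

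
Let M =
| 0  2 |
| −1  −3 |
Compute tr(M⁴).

17

tr M = −3 and det M = 2, so the characteristic polynomial is λ² − (−3)λ + (2) with roots −2 and −1.
Eigenvectors give P = [[−1, 2], [1, −1]] with P⁻¹ = [[1, 2], [1, 1]], and M = P·diag(−2, −1)·P⁻¹.
Then M⁴ = P·diag(16, 1)·P⁻¹ = [[−16, 2], [16, −1]] · [[1, 2], [1, 1]] = [[−14, −30], [15, 31]].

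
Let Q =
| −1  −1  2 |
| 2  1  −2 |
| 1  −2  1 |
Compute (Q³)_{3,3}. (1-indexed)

9

Q² = [[1, −4, 2], [−2, 3, 0], [−4, −5, 7]]
Q³ = [[−7, −9, 12], [8, 5, −10], [1, −15, 9]]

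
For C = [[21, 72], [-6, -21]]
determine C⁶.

[[729, 0], [0, 729]]

tr C = 0 and det C = -9, so the characteristic polynomial is λ² − (0)λ + (-9) with roots -3 and 3.
Eigenvectors give P = [[3, 4], [-1, -1]] with P⁻¹ = [[-1, -4], [1, 3]], and C = P·diag(-3, 3)·P⁻¹.
Then C⁶ = P·diag(729, 729)·P⁻¹ = [[2187, 2916], [-729, -729]] · [[-1, -4], [1, 3]] = [[729, 0], [0, 729]].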